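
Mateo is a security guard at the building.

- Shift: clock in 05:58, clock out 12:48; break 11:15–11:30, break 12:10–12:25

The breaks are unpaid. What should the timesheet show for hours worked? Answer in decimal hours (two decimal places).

6.33 hours

Shift: 05:58–12:48 = 6 h 50 min; less 30 min break → 6 h 20 min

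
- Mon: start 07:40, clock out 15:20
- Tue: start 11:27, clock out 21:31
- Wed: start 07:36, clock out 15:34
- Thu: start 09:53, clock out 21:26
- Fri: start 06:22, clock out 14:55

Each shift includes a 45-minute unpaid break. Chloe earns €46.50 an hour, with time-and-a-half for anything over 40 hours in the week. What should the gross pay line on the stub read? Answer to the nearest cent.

Mon: 07:40–15:20 = 7 h 40 min; less 45 min break → 6 h 55 min
Tue: 11:27–21:31 = 10 h 4 min; less 45 min break → 9 h 19 min
Wed: 07:36–15:34 = 7 h 58 min; less 45 min break → 7 h 13 min
Thu: 09:53–21:26 = 11 h 33 min; less 45 min break → 10 h 48 min
Fri: 06:22–14:55 = 8 h 33 min; less 45 min break → 7 h 48 min
Total worked: 42 h 3 min = 2523 min.
Regular 40 h 0 min = 2400 min at €46.50/h; overtime 2 h 3 min = 123 min at €69.75/h.
Pay = (2400 × €46.50 + 123 × €69.75) ÷ 60 = €2002.99.

€2002.99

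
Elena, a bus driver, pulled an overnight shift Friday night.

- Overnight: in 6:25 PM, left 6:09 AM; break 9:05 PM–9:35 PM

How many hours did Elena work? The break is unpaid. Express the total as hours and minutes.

Overnight: 6:25 PM → midnight = 5 h 35 min; midnight → 6:09 AM = 6 h 9 min; span 11 h 44 min; less 30 min break → 11 h 14 min

11 h 14 min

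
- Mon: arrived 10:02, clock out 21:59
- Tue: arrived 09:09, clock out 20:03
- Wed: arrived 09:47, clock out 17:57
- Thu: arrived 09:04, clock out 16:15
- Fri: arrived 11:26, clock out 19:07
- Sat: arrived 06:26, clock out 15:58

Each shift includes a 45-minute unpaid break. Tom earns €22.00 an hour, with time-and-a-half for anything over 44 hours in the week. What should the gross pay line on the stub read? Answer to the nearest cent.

€1196.25

Mon: 10:02–21:59 = 11 h 57 min; less 45 min break → 11 h 12 min
Tue: 09:09–20:03 = 10 h 54 min; less 45 min break → 10 h 9 min
Wed: 09:47–17:57 = 8 h 10 min; less 45 min break → 7 h 25 min
Thu: 09:04–16:15 = 7 h 11 min; less 45 min break → 6 h 26 min
Fri: 11:26–19:07 = 7 h 41 min; less 45 min break → 6 h 56 min
Sat: 06:26–15:58 = 9 h 32 min; less 45 min break → 8 h 47 min
Total worked: 50 h 55 min = 3055 min.
Regular 44 h 0 min = 2640 min at €22.00/h; overtime 6 h 55 min = 415 min at €33.00/h.
Pay = (2640 × €22.00 + 415 × €33.00) ÷ 60 = €1196.25.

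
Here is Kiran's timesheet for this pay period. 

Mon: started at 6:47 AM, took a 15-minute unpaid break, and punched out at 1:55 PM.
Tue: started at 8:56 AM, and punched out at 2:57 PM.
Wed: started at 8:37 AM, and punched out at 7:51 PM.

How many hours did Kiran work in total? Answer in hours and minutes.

24 h 8 min

Mon: 6:47 AM–1:55 PM = 7 h 8 min; less 15 min break → 6 h 53 min
Tue: 8:56 AM–2:57 PM = 6 h 1 min
Wed: 8:37 AM–7:51 PM = 11 h 14 min
Total: 6 h 53 min + 6 h 1 min + 11 h 14 min = 24 h 8 min.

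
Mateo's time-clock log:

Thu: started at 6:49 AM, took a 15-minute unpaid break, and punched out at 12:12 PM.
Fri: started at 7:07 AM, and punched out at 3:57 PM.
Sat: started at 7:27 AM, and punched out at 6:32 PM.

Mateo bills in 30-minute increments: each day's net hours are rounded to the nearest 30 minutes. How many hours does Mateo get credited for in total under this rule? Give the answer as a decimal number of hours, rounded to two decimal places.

25.00 hours

Thu: 6:49 AM–12:12 PM = 5 h 23 min − 15 min = 5 h 8 min → rounds to 5 h 0 min
Fri: 7:07 AM–3:57 PM = 8 h 50 min → rounds to 9 h 0 min
Sat: 7:27 AM–6:32 PM = 11 h 5 min → rounds to 11 h 0 min
Total credited: 25 h 0 min.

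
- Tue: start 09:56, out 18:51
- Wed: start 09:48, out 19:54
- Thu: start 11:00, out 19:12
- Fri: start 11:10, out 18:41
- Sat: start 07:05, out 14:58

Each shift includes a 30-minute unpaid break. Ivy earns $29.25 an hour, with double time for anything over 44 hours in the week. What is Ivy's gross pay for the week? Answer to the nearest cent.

Tue: 09:56–18:51 = 8 h 55 min; less 30 min break → 8 h 25 min
Wed: 09:48–19:54 = 10 h 6 min; less 30 min break → 9 h 36 min
Thu: 11:00–19:12 = 8 h 12 min; less 30 min break → 7 h 42 min
Fri: 11:10–18:41 = 7 h 31 min; less 30 min break → 7 h 1 min
Sat: 07:05–14:58 = 7 h 53 min; less 30 min break → 7 h 23 min
Total worked: 40 h 7 min = 2407 min.
Regular 40 h 7 min = 2407 min at $29.25/h; overtime 0 h 0 min = 0 min at $58.50/h.
Pay = (2407 × $29.25 + 0 × $58.50) ÷ 60 = $1173.41.

$1173.41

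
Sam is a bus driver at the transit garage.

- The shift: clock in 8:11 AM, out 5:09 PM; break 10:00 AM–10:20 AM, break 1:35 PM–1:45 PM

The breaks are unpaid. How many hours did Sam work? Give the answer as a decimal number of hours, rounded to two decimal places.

8.47 hours

The shift: 8:11 AM–5:09 PM = 8 h 58 min; less 30 min break → 8 h 28 min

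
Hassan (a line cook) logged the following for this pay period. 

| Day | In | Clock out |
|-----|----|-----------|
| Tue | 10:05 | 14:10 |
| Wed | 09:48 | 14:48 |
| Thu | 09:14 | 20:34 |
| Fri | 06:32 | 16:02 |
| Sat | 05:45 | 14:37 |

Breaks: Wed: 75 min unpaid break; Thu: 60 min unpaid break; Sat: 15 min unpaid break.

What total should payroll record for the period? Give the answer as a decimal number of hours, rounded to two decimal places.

36.28 hours

Tue: 10:05–14:10 = 4 h 5 min
Wed: 09:48–14:48 = 5 h 0 min; less 75 min break → 3 h 45 min
Thu: 09:14–20:34 = 11 h 20 min; less 60 min break → 10 h 20 min
Fri: 06:32–16:02 = 9 h 30 min
Sat: 05:45–14:37 = 8 h 52 min; less 15 min break → 8 h 37 min
Total: 4 h 5 min + 3 h 45 min + 10 h 20 min + 9 h 30 min + 8 h 37 min = 36 h 17 min.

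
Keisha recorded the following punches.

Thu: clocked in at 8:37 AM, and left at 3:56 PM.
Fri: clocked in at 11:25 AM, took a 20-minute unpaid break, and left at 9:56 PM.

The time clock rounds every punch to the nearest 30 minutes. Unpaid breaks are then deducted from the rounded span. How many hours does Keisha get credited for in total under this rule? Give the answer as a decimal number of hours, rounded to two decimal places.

17.67 hours

Thu: in 8:37 AM→8:30 AM, out 3:56 PM→4:00 PM; 7 h 30 min
Fri: in 11:25 AM→11:30 AM, out 9:56 PM→10:00 PM; 10 h 30 min − 20 min = 10 h 10 min
Total credited: 17 h 40 min.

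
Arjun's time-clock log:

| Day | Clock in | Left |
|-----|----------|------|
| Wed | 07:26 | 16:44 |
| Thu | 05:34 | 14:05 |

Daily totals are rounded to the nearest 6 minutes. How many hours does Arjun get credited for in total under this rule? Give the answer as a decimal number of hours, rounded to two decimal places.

Wed: 07:26–16:44 = 9 h 18 min → rounds to 9 h 18 min
Thu: 05:34–14:05 = 8 h 31 min → rounds to 8 h 30 min
Total credited: 17 h 48 min.

17.80 hours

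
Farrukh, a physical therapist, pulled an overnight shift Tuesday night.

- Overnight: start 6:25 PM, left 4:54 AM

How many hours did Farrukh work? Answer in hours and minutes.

Overnight: 6:25 PM → midnight = 5 h 35 min; midnight → 4:54 AM = 4 h 54 min; span 10 h 29 min

10 h 29 min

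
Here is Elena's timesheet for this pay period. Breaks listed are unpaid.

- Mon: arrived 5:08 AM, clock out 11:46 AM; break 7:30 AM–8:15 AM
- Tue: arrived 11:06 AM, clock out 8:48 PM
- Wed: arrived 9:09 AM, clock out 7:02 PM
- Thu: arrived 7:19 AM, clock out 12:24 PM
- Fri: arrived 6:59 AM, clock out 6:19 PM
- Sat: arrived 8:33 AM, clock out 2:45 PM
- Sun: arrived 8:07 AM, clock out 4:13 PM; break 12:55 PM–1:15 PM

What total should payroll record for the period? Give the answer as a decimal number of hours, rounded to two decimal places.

Mon: 5:08 AM–11:46 AM = 6 h 38 min; less 45 min break → 5 h 53 min
Tue: 11:06 AM–8:48 PM = 9 h 42 min
Wed: 9:09 AM–7:02 PM = 9 h 53 min
Thu: 7:19 AM–12:24 PM = 5 h 5 min
Fri: 6:59 AM–6:19 PM = 11 h 20 min
Sat: 8:33 AM–2:45 PM = 6 h 12 min
Sun: 8:07 AM–4:13 PM = 8 h 6 min; less 20 min break → 7 h 46 min
Total: 5 h 53 min + 9 h 42 min + 9 h 53 min + 5 h 5 min + 11 h 20 min + 6 h 12 min + 7 h 46 min = 55 h 51 min.

55.85 hours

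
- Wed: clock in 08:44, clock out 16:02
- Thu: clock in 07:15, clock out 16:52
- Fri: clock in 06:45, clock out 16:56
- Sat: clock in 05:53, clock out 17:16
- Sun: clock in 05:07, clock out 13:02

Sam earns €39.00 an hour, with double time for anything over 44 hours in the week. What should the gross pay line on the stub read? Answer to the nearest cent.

Wed: 08:44–16:02 = 7 h 18 min
Thu: 07:15–16:52 = 9 h 37 min
Fri: 06:45–16:56 = 10 h 11 min
Sat: 05:53–17:16 = 11 h 23 min
Sun: 05:07–13:02 = 7 h 55 min
Total worked: 46 h 24 min = 2784 min.
Regular 44 h 0 min = 2640 min at €39.00/h; overtime 2 h 24 min = 144 min at €78.00/h.
Pay = (2640 × €39.00 + 144 × €78.00) ÷ 60 = €1903.20.

€1903.20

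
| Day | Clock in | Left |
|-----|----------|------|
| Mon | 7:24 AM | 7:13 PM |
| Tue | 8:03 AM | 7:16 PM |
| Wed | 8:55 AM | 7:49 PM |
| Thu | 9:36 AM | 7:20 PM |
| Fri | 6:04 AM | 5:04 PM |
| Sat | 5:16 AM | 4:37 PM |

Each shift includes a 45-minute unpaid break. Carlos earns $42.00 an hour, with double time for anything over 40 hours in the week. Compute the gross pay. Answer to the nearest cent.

$3487.40

Mon: 7:24 AM–7:13 PM = 11 h 49 min; less 45 min break → 11 h 4 min
Tue: 8:03 AM–7:16 PM = 11 h 13 min; less 45 min break → 10 h 28 min
Wed: 8:55 AM–7:49 PM = 10 h 54 min; less 45 min break → 10 h 9 min
Thu: 9:36 AM–7:20 PM = 9 h 44 min; less 45 min break → 8 h 59 min
Fri: 6:04 AM–5:04 PM = 11 h 0 min; less 45 min break → 10 h 15 min
Sat: 5:16 AM–4:37 PM = 11 h 21 min; less 45 min break → 10 h 36 min
Total worked: 61 h 31 min = 3691 min.
Regular 40 h 0 min = 2400 min at $42.00/h; overtime 21 h 31 min = 1291 min at $84.00/h.
Pay = (2400 × $42.00 + 1291 × $84.00) ÷ 60 = $3487.40.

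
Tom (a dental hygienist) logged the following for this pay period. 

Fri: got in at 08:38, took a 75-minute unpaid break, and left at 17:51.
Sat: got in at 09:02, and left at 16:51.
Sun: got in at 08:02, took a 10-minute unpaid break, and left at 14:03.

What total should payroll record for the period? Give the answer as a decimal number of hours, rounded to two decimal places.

21.63 hours

Fri: 08:38–17:51 = 9 h 13 min; less 75 min break → 7 h 58 min
Sat: 09:02–16:51 = 7 h 49 min
Sun: 08:02–14:03 = 6 h 1 min; less 10 min break → 5 h 51 min
Total: 7 h 58 min + 7 h 49 min + 5 h 51 min = 21 h 38 min.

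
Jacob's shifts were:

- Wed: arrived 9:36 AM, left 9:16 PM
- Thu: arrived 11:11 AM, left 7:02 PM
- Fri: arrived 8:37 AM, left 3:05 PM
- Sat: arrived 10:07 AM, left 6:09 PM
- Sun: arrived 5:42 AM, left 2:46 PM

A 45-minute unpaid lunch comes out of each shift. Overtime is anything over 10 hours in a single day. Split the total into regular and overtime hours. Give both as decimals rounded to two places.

Wed: 9:36 AM–9:16 PM = 11 h 40 min; less 45 min break → 10 h 55 min
Thu: 11:11 AM–7:02 PM = 7 h 51 min; less 45 min break → 7 h 6 min
Fri: 8:37 AM–3:05 PM = 6 h 28 min; less 45 min break → 5 h 43 min
Sat: 10:07 AM–6:09 PM = 8 h 2 min; less 45 min break → 7 h 17 min
Sun: 5:42 AM–2:46 PM = 9 h 4 min; less 45 min break → 8 h 19 min
Wed reg 10 h 0 min / OT 0 h 55 min; Thu reg 7 h 6 min / OT 0 h 0 min; Fri reg 5 h 43 min / OT 0 h 0 min; Sat reg 7 h 17 min / OT 0 h 0 min; Sun reg 8 h 19 min / OT 0 h 0 min.
Totals: regular 38 h 25 min, overtime 0 h 55 min.

Regular 38.42 hours, overtime 0.92 hours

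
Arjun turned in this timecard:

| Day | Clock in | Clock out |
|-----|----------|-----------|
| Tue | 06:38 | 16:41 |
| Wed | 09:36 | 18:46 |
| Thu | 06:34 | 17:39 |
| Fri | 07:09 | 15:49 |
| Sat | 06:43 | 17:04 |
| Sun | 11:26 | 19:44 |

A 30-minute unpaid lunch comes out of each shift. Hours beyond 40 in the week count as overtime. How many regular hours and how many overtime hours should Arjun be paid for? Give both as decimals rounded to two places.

Tue: 06:38–16:41 = 10 h 3 min; less 30 min break → 9 h 33 min
Wed: 09:36–18:46 = 9 h 10 min; less 30 min break → 8 h 40 min
Thu: 06:34–17:39 = 11 h 5 min; less 30 min break → 10 h 35 min
Fri: 07:09–15:49 = 8 h 40 min; less 30 min break → 8 h 10 min
Sat: 06:43–17:04 = 10 h 21 min; less 30 min break → 9 h 51 min
Sun: 11:26–19:44 = 8 h 18 min; less 30 min break → 7 h 48 min
Total worked: 54 h 37 min = 54.62 h.
Threshold 40 h → overtime 14 h 37 min, regular 40 h 0 min.

Regular 40.00 hours, overtime 14.62 hours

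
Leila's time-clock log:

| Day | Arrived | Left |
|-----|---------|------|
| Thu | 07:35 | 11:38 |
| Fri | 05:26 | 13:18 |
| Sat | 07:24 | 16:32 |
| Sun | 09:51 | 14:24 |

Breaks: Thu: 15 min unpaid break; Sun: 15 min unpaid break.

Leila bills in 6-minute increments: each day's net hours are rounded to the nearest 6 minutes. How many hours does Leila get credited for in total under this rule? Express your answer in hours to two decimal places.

Thu: 07:35–11:38 = 4 h 3 min − 15 min = 3 h 48 min → rounds to 3 h 48 min
Fri: 05:26–13:18 = 7 h 52 min → rounds to 7 h 54 min
Sat: 07:24–16:32 = 9 h 8 min → rounds to 9 h 6 min
Sun: 09:51–14:24 = 4 h 33 min − 15 min = 4 h 18 min → rounds to 4 h 18 min
Total credited: 25 h 6 min.

25.10 hours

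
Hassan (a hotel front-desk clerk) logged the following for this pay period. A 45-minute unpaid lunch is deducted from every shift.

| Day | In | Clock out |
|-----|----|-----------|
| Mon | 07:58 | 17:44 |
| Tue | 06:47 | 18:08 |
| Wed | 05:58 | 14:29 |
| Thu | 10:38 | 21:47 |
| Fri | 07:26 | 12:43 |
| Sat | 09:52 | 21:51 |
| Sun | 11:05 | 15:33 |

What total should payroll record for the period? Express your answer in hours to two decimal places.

Mon: 07:58–17:44 = 9 h 46 min; less 45 min break → 9 h 1 min
Tue: 06:47–18:08 = 11 h 21 min; less 45 min break → 10 h 36 min
Wed: 05:58–14:29 = 8 h 31 min; less 45 min break → 7 h 46 min
Thu: 10:38–21:47 = 11 h 9 min; less 45 min break → 10 h 24 min
Fri: 07:26–12:43 = 5 h 17 min; less 45 min break → 4 h 32 min
Sat: 09:52–21:51 = 11 h 59 min; less 45 min break → 11 h 14 min
Sun: 11:05–15:33 = 4 h 28 min; less 45 min break → 3 h 43 min
Total: 9 h 1 min + 10 h 36 min + 7 h 46 min + 10 h 24 min + 4 h 32 min + 11 h 14 min + 3 h 43 min = 57 h 16 min.

57.27 hours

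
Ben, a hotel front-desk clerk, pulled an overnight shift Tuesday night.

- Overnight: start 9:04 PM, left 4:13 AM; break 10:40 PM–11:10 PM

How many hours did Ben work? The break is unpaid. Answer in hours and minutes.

6 h 39 min

Overnight: 9:04 PM → midnight = 2 h 56 min; midnight → 4:13 AM = 4 h 13 min; span 7 h 9 min; less 30 min break → 6 h 39 min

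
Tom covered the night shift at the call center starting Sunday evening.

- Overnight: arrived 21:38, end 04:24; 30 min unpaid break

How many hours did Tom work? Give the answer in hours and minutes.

Overnight: 21:38 → midnight = 2 h 22 min; midnight → 04:24 = 4 h 24 min; span 6 h 46 min; less 30 min break → 6 h 16 min

6 h 16 min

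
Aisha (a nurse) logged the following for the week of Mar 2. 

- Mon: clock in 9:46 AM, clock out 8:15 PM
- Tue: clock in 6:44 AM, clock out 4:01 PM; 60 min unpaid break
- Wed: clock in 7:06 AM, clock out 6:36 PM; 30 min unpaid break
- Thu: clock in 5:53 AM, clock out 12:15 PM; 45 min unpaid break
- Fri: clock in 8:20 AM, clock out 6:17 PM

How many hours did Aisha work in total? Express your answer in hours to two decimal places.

45.33 hours

Mon: 9:46 AM–8:15 PM = 10 h 29 min
Tue: 6:44 AM–4:01 PM = 9 h 17 min; less 60 min break → 8 h 17 min
Wed: 7:06 AM–6:36 PM = 11 h 30 min; less 30 min break → 11 h 0 min
Thu: 5:53 AM–12:15 PM = 6 h 22 min; less 45 min break → 5 h 37 min
Fri: 8:20 AM–6:17 PM = 9 h 57 min
Total: 10 h 29 min + 8 h 17 min + 11 h 0 min + 5 h 37 min + 9 h 57 min = 45 h 20 min.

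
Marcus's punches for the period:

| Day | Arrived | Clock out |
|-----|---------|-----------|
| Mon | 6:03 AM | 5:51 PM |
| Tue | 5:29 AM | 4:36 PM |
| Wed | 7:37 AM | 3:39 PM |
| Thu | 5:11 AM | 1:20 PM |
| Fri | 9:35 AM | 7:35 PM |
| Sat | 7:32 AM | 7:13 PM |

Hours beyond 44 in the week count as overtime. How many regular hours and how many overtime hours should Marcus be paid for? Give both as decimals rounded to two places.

Regular 44.00 hours, overtime 16.78 hours

Mon: 6:03 AM–5:51 PM = 11 h 48 min
Tue: 5:29 AM–4:36 PM = 11 h 7 min
Wed: 7:37 AM–3:39 PM = 8 h 2 min
Thu: 5:11 AM–1:20 PM = 8 h 9 min
Fri: 9:35 AM–7:35 PM = 10 h 0 min
Sat: 7:32 AM–7:13 PM = 11 h 41 min
Total worked: 60 h 47 min = 60.78 h.
Threshold 44 h → overtime 16 h 47 min, regular 44 h 0 min.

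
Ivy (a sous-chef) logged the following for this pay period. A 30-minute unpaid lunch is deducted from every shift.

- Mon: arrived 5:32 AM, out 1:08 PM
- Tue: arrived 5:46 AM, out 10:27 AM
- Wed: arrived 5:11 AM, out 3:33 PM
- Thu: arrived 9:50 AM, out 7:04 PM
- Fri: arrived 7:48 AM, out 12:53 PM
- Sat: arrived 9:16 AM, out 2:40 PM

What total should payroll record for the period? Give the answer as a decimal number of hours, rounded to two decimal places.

39.37 hours

Mon: 5:32 AM–1:08 PM = 7 h 36 min; less 30 min break → 7 h 6 min
Tue: 5:46 AM–10:27 AM = 4 h 41 min; less 30 min break → 4 h 11 min
Wed: 5:11 AM–3:33 PM = 10 h 22 min; less 30 min break → 9 h 52 min
Thu: 9:50 AM–7:04 PM = 9 h 14 min; less 30 min break → 8 h 44 min
Fri: 7:48 AM–12:53 PM = 5 h 5 min; less 30 min break → 4 h 35 min
Sat: 9:16 AM–2:40 PM = 5 h 24 min; less 30 min break → 4 h 54 min
Total: 7 h 6 min + 4 h 11 min + 9 h 52 min + 8 h 44 min + 4 h 35 min + 4 h 54 min = 39 h 22 min.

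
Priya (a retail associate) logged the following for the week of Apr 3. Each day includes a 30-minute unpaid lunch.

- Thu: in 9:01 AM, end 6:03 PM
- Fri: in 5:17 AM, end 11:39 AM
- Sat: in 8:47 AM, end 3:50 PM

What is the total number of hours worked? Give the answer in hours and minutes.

20 h 57 min

Thu: 9:01 AM–6:03 PM = 9 h 2 min; less 30 min break → 8 h 32 min
Fri: 5:17 AM–11:39 AM = 6 h 22 min; less 30 min break → 5 h 52 min
Sat: 8:47 AM–3:50 PM = 7 h 3 min; less 30 min break → 6 h 33 min
Total: 8 h 32 min + 5 h 52 min + 6 h 33 min = 20 h 57 min.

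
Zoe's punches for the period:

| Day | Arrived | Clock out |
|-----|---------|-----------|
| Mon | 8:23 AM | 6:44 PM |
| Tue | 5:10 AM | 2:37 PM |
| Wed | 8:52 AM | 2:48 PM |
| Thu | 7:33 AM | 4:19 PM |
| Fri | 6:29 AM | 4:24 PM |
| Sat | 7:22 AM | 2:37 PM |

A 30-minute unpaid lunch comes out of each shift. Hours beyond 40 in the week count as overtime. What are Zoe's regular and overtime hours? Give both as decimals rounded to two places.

Regular 40.00 hours, overtime 8.67 hours

Mon: 8:23 AM–6:44 PM = 10 h 21 min; less 30 min break → 9 h 51 min
Tue: 5:10 AM–2:37 PM = 9 h 27 min; less 30 min break → 8 h 57 min
Wed: 8:52 AM–2:48 PM = 5 h 56 min; less 30 min break → 5 h 26 min
Thu: 7:33 AM–4:19 PM = 8 h 46 min; less 30 min break → 8 h 16 min
Fri: 6:29 AM–4:24 PM = 9 h 55 min; less 30 min break → 9 h 25 min
Sat: 7:22 AM–2:37 PM = 7 h 15 min; less 30 min break → 6 h 45 min
Total worked: 48 h 40 min = 48.67 h.
Threshold 40 h → overtime 8 h 40 min, regular 40 h 0 min.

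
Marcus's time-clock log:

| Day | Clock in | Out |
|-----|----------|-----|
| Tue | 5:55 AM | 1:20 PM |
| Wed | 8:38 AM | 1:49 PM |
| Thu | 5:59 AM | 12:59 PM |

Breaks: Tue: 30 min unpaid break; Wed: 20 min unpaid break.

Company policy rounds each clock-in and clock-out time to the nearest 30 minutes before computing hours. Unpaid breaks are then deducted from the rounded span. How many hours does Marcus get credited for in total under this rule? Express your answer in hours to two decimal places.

Tue: in 5:55 AM→6:00 AM, out 1:20 PM→1:30 PM; 7 h 30 min − 30 min = 7 h 0 min
Wed: in 8:38 AM→8:30 AM, out 1:49 PM→2:00 PM; 5 h 30 min − 20 min = 5 h 10 min
Thu: in 5:59 AM→6:00 AM, out 12:59 PM→1:00 PM; 7 h 0 min
Total credited: 19 h 10 min.

19.17 hours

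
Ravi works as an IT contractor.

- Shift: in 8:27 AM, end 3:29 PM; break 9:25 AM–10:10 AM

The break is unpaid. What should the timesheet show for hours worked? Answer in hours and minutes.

Shift: 8:27 AM–3:29 PM = 7 h 2 min; less 45 min break → 6 h 17 min

6 h 17 min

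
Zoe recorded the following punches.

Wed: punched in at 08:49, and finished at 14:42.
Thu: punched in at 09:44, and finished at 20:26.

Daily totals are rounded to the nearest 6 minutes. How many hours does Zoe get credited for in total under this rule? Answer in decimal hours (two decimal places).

16.60 hours

Wed: 08:49–14:42 = 5 h 53 min → rounds to 5 h 54 min
Thu: 09:44–20:26 = 10 h 42 min → rounds to 10 h 42 min
Total credited: 16 h 36 min.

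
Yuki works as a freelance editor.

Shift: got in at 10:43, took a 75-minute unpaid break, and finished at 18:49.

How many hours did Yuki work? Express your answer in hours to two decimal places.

6.85 hours

Shift: 10:43–18:49 = 8 h 6 min; less 75 min break → 6 h 51 min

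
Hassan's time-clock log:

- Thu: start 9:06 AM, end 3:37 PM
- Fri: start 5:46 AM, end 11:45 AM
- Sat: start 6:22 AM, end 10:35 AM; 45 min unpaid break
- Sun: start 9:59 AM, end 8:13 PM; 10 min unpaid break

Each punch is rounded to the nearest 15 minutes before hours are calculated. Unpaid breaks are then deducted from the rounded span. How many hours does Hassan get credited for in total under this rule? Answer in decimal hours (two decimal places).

26.08 hours

Thu: in 9:06 AM→9:00 AM, out 3:37 PM→3:30 PM; 6 h 30 min
Fri: in 5:46 AM→5:45 AM, out 11:45 AM→11:45 AM; 6 h 0 min
Sat: in 6:22 AM→6:15 AM, out 10:35 AM→10:30 AM; 4 h 15 min − 45 min = 3 h 30 min
Sun: in 9:59 AM→10:00 AM, out 8:13 PM→8:15 PM; 10 h 15 min − 10 min = 10 h 5 min
Total credited: 26 h 5 min.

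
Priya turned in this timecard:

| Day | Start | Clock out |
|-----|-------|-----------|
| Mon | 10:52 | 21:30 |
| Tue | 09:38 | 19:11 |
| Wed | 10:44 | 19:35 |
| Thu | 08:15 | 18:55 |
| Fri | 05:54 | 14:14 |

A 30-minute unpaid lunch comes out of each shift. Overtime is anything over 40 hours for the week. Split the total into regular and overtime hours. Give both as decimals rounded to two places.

Mon: 10:52–21:30 = 10 h 38 min; less 30 min break → 10 h 8 min
Tue: 09:38–19:11 = 9 h 33 min; less 30 min break → 9 h 3 min
Wed: 10:44–19:35 = 8 h 51 min; less 30 min break → 8 h 21 min
Thu: 08:15–18:55 = 10 h 40 min; less 30 min break → 10 h 10 min
Fri: 05:54–14:14 = 8 h 20 min; less 30 min break → 7 h 50 min
Total worked: 45 h 32 min = 45.53 h.
Threshold 40 h → overtime 5 h 32 min, regular 40 h 0 min.

Regular 40.00 hours, overtime 5.53 hours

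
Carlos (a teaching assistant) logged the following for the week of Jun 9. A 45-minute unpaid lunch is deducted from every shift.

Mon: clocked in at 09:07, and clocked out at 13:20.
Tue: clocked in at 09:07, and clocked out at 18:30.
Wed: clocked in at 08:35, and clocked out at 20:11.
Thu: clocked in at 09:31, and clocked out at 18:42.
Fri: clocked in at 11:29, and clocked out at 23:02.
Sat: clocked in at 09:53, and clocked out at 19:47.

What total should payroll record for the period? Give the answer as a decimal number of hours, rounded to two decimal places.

51.33 hours

Mon: 09:07–13:20 = 4 h 13 min; less 45 min break → 3 h 28 min
Tue: 09:07–18:30 = 9 h 23 min; less 45 min break → 8 h 38 min
Wed: 08:35–20:11 = 11 h 36 min; less 45 min break → 10 h 51 min
Thu: 09:31–18:42 = 9 h 11 min; less 45 min break → 8 h 26 min
Fri: 11:29–23:02 = 11 h 33 min; less 45 min break → 10 h 48 min
Sat: 09:53–19:47 = 9 h 54 min; less 45 min break → 9 h 9 min
Total: 3 h 28 min + 8 h 38 min + 10 h 51 min + 8 h 26 min + 10 h 48 min + 9 h 9 min = 51 h 20 min.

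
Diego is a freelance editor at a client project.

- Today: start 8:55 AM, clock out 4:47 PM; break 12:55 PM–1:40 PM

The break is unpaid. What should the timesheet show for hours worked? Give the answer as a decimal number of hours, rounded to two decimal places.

Today: 8:55 AM–4:47 PM = 7 h 52 min; less 45 min break → 7 h 7 min

7.12 hours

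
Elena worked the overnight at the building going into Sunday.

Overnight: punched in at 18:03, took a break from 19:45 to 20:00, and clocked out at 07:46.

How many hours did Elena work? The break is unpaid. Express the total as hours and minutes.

Overnight: 18:03 → midnight = 5 h 57 min; midnight → 07:46 = 7 h 46 min; span 13 h 43 min; less 15 min break → 13 h 28 min

13 h 28 min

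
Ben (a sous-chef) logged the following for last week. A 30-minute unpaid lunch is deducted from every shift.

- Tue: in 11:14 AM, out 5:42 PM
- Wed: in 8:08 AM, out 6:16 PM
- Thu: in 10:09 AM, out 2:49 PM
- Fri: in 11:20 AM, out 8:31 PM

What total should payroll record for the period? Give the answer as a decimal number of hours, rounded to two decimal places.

Tue: 11:14 AM–5:42 PM = 6 h 28 min; less 30 min break → 5 h 58 min
Wed: 8:08 AM–6:16 PM = 10 h 8 min; less 30 min break → 9 h 38 min
Thu: 10:09 AM–2:49 PM = 4 h 40 min; less 30 min break → 4 h 10 min
Fri: 11:20 AM–8:31 PM = 9 h 11 min; less 30 min break → 8 h 41 min
Total: 5 h 58 min + 9 h 38 min + 4 h 10 min + 8 h 41 min = 28 h 27 min.

28.45 hours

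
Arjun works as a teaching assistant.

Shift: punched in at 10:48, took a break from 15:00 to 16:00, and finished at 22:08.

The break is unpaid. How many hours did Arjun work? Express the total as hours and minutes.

Shift: 10:48–22:08 = 11 h 20 min; less 60 min break → 10 h 20 min

10 h 20 min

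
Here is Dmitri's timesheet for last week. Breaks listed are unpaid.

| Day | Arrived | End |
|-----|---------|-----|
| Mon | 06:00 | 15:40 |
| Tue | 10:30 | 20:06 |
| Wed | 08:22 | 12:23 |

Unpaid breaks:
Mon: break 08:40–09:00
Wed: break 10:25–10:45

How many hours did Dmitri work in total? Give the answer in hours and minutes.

Mon: 06:00–15:40 = 9 h 40 min; less 20 min break → 9 h 20 min
Tue: 10:30–20:06 = 9 h 36 min
Wed: 08:22–12:23 = 4 h 1 min; less 20 min break → 3 h 41 min
Total: 9 h 20 min + 9 h 36 min + 3 h 41 min = 22 h 37 min.

22 h 37 min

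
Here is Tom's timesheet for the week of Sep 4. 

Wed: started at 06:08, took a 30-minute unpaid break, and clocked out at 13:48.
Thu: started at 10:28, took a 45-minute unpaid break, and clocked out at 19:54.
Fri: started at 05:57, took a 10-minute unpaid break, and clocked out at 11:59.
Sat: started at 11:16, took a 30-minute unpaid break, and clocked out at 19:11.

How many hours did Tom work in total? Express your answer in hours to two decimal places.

29.13 hours

Wed: 06:08–13:48 = 7 h 40 min; less 30 min break → 7 h 10 min
Thu: 10:28–19:54 = 9 h 26 min; less 45 min break → 8 h 41 min
Fri: 05:57–11:59 = 6 h 2 min; less 10 min break → 5 h 52 min
Sat: 11:16–19:11 = 7 h 55 min; less 30 min break → 7 h 25 min
Total: 7 h 10 min + 8 h 41 min + 5 h 52 min + 7 h 25 min = 29 h 8 min.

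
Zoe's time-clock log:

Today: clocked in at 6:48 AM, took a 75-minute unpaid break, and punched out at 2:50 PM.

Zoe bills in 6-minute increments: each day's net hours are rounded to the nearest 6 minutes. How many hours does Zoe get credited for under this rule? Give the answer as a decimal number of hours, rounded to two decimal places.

6.80 hours

Today: 6:48 AM–2:50 PM = 8 h 2 min − 75 min = 6 h 47 min → rounds to 6 h 48 min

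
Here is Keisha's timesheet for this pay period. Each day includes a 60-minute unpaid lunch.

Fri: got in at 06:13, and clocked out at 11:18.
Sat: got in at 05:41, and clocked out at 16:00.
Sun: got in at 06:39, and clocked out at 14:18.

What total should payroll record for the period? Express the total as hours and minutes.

Fri: 06:13–11:18 = 5 h 5 min; less 60 min break → 4 h 5 min
Sat: 05:41–16:00 = 10 h 19 min; less 60 min break → 9 h 19 min
Sun: 06:39–14:18 = 7 h 39 min; less 60 min break → 6 h 39 min
Total: 4 h 5 min + 9 h 19 min + 6 h 39 min = 20 h 3 min.

20 h 3 min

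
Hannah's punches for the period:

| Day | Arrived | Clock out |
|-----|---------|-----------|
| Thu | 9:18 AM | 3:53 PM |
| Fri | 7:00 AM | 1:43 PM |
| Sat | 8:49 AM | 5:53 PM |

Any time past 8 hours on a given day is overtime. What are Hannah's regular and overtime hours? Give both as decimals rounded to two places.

Regular 21.30 hours, overtime 1.07 hours

Thu: 9:18 AM–3:53 PM = 6 h 35 min
Fri: 7:00 AM–1:43 PM = 6 h 43 min
Sat: 8:49 AM–5:53 PM = 9 h 4 min
Thu reg 6 h 35 min / OT 0 h 0 min; Fri reg 6 h 43 min / OT 0 h 0 min; Sat reg 8 h 0 min / OT 1 h 4 min.
Totals: regular 21 h 18 min, overtime 1 h 4 min.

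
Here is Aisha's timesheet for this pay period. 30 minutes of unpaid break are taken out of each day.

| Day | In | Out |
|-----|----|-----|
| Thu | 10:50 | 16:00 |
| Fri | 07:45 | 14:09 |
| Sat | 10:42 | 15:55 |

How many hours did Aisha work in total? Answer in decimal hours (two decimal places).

Thu: 10:50–16:00 = 5 h 10 min; less 30 min break → 4 h 40 min
Fri: 07:45–14:09 = 6 h 24 min; less 30 min break → 5 h 54 min
Sat: 10:42–15:55 = 5 h 13 min; less 30 min break → 4 h 43 min
Total: 4 h 40 min + 5 h 54 min + 4 h 43 min = 15 h 17 min.

15.28 hours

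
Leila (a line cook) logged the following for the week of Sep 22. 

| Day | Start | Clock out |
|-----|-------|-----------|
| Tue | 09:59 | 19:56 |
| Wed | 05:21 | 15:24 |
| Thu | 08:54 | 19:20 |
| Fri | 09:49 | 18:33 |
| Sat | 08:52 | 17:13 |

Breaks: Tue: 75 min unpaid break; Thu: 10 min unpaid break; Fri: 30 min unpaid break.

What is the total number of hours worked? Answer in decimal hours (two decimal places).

45.60 hours

Tue: 09:59–19:56 = 9 h 57 min; less 75 min break → 8 h 42 min
Wed: 05:21–15:24 = 10 h 3 min
Thu: 08:54–19:20 = 10 h 26 min; less 10 min break → 10 h 16 min
Fri: 09:49–18:33 = 8 h 44 min; less 30 min break → 8 h 14 min
Sat: 08:52–17:13 = 8 h 21 min
Total: 8 h 42 min + 10 h 3 min + 10 h 16 min + 8 h 14 min + 8 h 21 min = 45 h 36 min.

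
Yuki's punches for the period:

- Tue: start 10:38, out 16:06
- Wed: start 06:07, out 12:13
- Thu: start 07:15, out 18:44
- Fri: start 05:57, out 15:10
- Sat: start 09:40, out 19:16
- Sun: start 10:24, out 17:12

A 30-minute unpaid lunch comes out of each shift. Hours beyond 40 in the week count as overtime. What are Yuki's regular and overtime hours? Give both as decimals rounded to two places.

Tue: 10:38–16:06 = 5 h 28 min; less 30 min break → 4 h 58 min
Wed: 06:07–12:13 = 6 h 6 min; less 30 min break → 5 h 36 min
Thu: 07:15–18:44 = 11 h 29 min; less 30 min break → 10 h 59 min
Fri: 05:57–15:10 = 9 h 13 min; less 30 min break → 8 h 43 min
Sat: 09:40–19:16 = 9 h 36 min; less 30 min break → 9 h 6 min
Sun: 10:24–17:12 = 6 h 48 min; less 30 min break → 6 h 18 min
Total worked: 45 h 40 min = 45.67 h.
Threshold 40 h → overtime 5 h 40 min, regular 40 h 0 min.

Regular 40.00 hours, overtime 5.67 hours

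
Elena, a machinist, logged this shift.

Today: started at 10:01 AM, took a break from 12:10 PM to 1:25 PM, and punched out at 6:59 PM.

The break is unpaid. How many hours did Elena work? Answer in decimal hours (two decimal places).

7.72 hours

Today: 10:01 AM–6:59 PM = 8 h 58 min; less 75 min break → 7 h 43 min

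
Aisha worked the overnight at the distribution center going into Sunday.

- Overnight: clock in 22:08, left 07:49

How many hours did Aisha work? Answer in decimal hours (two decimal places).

9.68 hours

Overnight: 22:08 → midnight = 1 h 52 min; midnight → 07:49 = 7 h 49 min; span 9 h 41 min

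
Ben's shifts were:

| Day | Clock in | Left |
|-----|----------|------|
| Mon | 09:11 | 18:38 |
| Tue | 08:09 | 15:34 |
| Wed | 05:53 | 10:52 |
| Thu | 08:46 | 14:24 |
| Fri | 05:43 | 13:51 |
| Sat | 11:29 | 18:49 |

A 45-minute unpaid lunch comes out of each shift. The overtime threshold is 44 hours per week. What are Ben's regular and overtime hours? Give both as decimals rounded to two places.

Regular 38.45 hours, overtime 0.00 hours

Mon: 09:11–18:38 = 9 h 27 min; less 45 min break → 8 h 42 min
Tue: 08:09–15:34 = 7 h 25 min; less 45 min break → 6 h 40 min
Wed: 05:53–10:52 = 4 h 59 min; less 45 min break → 4 h 14 min
Thu: 08:46–14:24 = 5 h 38 min; less 45 min break → 4 h 53 min
Fri: 05:43–13:51 = 8 h 8 min; less 45 min break → 7 h 23 min
Sat: 11:29–18:49 = 7 h 20 min; less 45 min break → 6 h 35 min
Total worked: 38 h 27 min = 38.45 h.
Threshold 44 h → overtime 0 h 0 min, regular 38 h 27 min.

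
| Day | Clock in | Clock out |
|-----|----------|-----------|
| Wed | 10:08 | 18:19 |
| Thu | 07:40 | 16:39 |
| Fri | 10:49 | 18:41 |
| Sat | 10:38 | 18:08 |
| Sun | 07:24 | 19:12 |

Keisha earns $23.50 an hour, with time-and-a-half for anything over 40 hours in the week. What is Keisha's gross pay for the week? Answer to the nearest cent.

Wed: 10:08–18:19 = 8 h 11 min
Thu: 07:40–16:39 = 8 h 59 min
Fri: 10:49–18:41 = 7 h 52 min
Sat: 10:38–18:08 = 7 h 30 min
Sun: 07:24–19:12 = 11 h 48 min
Total worked: 44 h 20 min = 2660 min.
Regular 40 h 0 min = 2400 min at $23.50/h; overtime 4 h 20 min = 260 min at $35.25/h.
Pay = (2400 × $23.50 + 260 × $35.25) ÷ 60 = $1092.75.

$1092.75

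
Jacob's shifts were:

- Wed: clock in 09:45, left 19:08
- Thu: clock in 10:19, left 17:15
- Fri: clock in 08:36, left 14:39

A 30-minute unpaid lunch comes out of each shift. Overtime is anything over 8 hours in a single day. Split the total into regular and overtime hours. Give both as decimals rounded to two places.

Wed: 09:45–19:08 = 9 h 23 min; less 30 min break → 8 h 53 min
Thu: 10:19–17:15 = 6 h 56 min; less 30 min break → 6 h 26 min
Fri: 08:36–14:39 = 6 h 3 min; less 30 min break → 5 h 33 min
Wed reg 8 h 0 min / OT 0 h 53 min; Thu reg 6 h 26 min / OT 0 h 0 min; Fri reg 5 h 33 min / OT 0 h 0 min.
Totals: regular 19 h 59 min, overtime 0 h 53 min.

Regular 19.98 hours, overtime 0.88 hours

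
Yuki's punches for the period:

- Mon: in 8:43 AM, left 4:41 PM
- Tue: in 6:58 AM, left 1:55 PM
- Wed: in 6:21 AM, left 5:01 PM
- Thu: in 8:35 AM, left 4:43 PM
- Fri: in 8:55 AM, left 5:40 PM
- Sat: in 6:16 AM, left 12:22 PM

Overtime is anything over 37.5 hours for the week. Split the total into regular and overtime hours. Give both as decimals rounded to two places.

Mon: 8:43 AM–4:41 PM = 7 h 58 min
Tue: 6:58 AM–1:55 PM = 6 h 57 min
Wed: 6:21 AM–5:01 PM = 10 h 40 min
Thu: 8:35 AM–4:43 PM = 8 h 8 min
Fri: 8:55 AM–5:40 PM = 8 h 45 min
Sat: 6:16 AM–12:22 PM = 6 h 6 min
Total worked: 48 h 34 min = 48.57 h.
Threshold 37.5 h → overtime 11 h 4 min, regular 37 h 30 min.

Regular 37.50 hours, overtime 11.07 hours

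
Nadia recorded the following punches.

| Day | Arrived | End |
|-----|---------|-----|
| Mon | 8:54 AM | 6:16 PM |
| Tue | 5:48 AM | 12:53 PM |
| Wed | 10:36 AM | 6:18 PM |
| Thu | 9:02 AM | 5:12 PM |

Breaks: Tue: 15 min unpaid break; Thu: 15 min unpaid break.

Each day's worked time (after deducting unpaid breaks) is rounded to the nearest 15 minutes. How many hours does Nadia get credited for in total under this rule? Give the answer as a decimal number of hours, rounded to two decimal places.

31.75 hours

Mon: 8:54 AM–6:16 PM = 9 h 22 min → rounds to 9 h 15 min
Tue: 5:48 AM–12:53 PM = 7 h 5 min − 15 min = 6 h 50 min → rounds to 6 h 45 min
Wed: 10:36 AM–6:18 PM = 7 h 42 min → rounds to 7 h 45 min
Thu: 9:02 AM–5:12 PM = 8 h 10 min − 15 min = 7 h 55 min → rounds to 8 h 0 min
Total credited: 31 h 45 min.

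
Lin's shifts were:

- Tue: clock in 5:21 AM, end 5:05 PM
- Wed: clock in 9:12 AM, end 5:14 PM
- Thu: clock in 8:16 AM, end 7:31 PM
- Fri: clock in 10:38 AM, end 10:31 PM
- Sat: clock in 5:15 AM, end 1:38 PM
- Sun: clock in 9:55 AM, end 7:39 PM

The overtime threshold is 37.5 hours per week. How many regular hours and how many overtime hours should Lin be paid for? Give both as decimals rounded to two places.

Tue: 5:21 AM–5:05 PM = 11 h 44 min
Wed: 9:12 AM–5:14 PM = 8 h 2 min
Thu: 8:16 AM–7:31 PM = 11 h 15 min
Fri: 10:38 AM–10:31 PM = 11 h 53 min
Sat: 5:15 AM–1:38 PM = 8 h 23 min
Sun: 9:55 AM–7:39 PM = 9 h 44 min
Total worked: 61 h 1 min = 61.02 h.
Threshold 37.5 h → overtime 23 h 31 min, regular 37 h 30 min.

Regular 37.50 hours, overtime 23.52 hours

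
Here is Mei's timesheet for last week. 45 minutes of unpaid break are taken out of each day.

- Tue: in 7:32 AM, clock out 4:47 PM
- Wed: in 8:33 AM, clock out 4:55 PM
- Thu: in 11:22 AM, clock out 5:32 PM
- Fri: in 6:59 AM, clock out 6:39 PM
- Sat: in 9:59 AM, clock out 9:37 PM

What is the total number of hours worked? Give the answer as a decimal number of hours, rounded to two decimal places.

Tue: 7:32 AM–4:47 PM = 9 h 15 min; less 45 min break → 8 h 30 min
Wed: 8:33 AM–4:55 PM = 8 h 22 min; less 45 min break → 7 h 37 min
Thu: 11:22 AM–5:32 PM = 6 h 10 min; less 45 min break → 5 h 25 min
Fri: 6:59 AM–6:39 PM = 11 h 40 min; less 45 min break → 10 h 55 min
Sat: 9:59 AM–9:37 PM = 11 h 38 min; less 45 min break → 10 h 53 min
Total: 8 h 30 min + 7 h 37 min + 5 h 25 min + 10 h 55 min + 10 h 53 min = 43 h 20 min.

43.33 hours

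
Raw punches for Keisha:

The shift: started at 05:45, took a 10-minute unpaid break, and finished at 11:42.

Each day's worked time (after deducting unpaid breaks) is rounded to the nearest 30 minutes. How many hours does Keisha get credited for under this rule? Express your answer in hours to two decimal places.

6.00 hours

The shift: 05:45–11:42 = 5 h 57 min − 10 min = 5 h 47 min → rounds to 6 h 0 min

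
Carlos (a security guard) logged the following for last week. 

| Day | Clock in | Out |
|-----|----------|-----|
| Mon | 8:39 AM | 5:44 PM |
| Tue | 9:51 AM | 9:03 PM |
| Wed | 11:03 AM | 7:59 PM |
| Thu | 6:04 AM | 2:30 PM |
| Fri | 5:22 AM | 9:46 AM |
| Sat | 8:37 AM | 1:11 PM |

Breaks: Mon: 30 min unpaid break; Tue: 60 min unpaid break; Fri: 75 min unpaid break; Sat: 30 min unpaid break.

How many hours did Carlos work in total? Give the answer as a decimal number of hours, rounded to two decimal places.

Mon: 8:39 AM–5:44 PM = 9 h 5 min; less 30 min break → 8 h 35 min
Tue: 9:51 AM–9:03 PM = 11 h 12 min; less 60 min break → 10 h 12 min
Wed: 11:03 AM–7:59 PM = 8 h 56 min
Thu: 6:04 AM–2:30 PM = 8 h 26 min
Fri: 5:22 AM–9:46 AM = 4 h 24 min; less 75 min break → 3 h 9 min
Sat: 8:37 AM–1:11 PM = 4 h 34 min; less 30 min break → 4 h 4 min
Total: 8 h 35 min + 10 h 12 min + 8 h 56 min + 8 h 26 min + 3 h 9 min + 4 h 4 min = 43 h 22 min.

43.37 hours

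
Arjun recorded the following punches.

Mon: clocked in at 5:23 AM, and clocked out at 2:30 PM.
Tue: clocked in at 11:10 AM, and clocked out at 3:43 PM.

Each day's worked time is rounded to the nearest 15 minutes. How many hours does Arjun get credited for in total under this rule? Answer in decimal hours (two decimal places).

13.50 hours

Mon: 5:23 AM–2:30 PM = 9 h 7 min → rounds to 9 h 0 min
Tue: 11:10 AM–3:43 PM = 4 h 33 min → rounds to 4 h 30 min
Total credited: 13 h 30 min.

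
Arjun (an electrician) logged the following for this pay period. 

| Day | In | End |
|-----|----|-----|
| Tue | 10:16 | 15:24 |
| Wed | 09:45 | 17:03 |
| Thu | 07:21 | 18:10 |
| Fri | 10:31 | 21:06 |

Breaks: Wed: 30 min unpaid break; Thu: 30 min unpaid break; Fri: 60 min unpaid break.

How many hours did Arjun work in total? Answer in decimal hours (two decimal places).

Tue: 10:16–15:24 = 5 h 8 min
Wed: 09:45–17:03 = 7 h 18 min; less 30 min break → 6 h 48 min
Thu: 07:21–18:10 = 10 h 49 min; less 30 min break → 10 h 19 min
Fri: 10:31–21:06 = 10 h 35 min; less 60 min break → 9 h 35 min
Total: 5 h 8 min + 6 h 48 min + 10 h 19 min + 9 h 35 min = 31 h 50 min.

31.83 hours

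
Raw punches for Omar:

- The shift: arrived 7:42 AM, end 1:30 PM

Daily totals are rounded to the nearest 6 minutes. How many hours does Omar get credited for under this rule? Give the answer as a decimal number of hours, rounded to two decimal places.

The shift: 7:42 AM–1:30 PM = 5 h 48 min → rounds to 5 h 48 min

5.80 hours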